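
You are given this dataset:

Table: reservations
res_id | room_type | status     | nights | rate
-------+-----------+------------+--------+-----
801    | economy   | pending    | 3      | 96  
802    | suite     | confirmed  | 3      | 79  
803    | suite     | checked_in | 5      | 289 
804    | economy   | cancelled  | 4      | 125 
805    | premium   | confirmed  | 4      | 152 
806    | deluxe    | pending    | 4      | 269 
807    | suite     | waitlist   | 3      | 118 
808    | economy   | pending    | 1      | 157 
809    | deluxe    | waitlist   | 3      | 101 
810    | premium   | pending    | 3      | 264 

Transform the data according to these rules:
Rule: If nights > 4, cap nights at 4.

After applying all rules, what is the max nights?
4

Step 1: Original maximum nights = 5
Step 2: Apply cap at 4
Step 3: 1 records had nights > 4 and were capped
Step 4: Maximum after transformation = 4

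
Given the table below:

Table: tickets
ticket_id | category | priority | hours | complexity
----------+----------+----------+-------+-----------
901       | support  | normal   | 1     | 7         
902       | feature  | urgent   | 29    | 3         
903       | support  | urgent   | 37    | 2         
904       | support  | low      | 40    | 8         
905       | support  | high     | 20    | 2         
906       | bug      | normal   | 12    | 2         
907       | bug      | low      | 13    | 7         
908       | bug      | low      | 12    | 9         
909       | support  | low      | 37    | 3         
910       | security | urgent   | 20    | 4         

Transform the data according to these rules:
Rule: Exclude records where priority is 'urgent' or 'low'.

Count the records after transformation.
3

Step 1: Count records to exclude
  - 3 (urgent) + 4 (low) = 7 records
Step 2: Total records: 10
Step 3: Remaining = 10 - 7 = 3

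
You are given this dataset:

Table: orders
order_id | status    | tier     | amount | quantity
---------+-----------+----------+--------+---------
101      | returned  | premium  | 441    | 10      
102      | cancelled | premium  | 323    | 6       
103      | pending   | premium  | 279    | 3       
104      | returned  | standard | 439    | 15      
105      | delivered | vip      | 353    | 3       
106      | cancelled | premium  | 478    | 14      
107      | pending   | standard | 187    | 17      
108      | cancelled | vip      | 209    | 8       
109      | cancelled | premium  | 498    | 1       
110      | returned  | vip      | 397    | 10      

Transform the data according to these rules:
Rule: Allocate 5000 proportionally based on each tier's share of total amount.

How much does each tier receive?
premium: 2801.05, standard: 868.48, vip: 1330.47

Step 1: Calculate total amount = 3604
Step 2: Calculate each tier's proportion:
  premium: 2019/3604 = 56.02% → 2801.05
  standard: 626/3604 = 17.37% → 868.48
  vip: 959/3604 = 26.61% → 1330.47
Step 3: Verify: sum of allocations ≈ 5000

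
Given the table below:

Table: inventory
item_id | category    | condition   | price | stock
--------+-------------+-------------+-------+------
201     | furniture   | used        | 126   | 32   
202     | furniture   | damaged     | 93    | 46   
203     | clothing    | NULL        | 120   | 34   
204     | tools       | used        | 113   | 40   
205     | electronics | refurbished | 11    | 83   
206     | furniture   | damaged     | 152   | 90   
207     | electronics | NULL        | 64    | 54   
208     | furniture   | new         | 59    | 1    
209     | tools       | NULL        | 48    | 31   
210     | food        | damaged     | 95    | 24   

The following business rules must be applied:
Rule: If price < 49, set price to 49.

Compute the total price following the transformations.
920

Step 1: 2 records have price < 49
Step 2: These records originally summed to 59
Step 3: After setting to minimum: 2 × 49 = 98
Step 4: Unaffected records sum: 822
Step 5: Final sum = 98 + 822 = 920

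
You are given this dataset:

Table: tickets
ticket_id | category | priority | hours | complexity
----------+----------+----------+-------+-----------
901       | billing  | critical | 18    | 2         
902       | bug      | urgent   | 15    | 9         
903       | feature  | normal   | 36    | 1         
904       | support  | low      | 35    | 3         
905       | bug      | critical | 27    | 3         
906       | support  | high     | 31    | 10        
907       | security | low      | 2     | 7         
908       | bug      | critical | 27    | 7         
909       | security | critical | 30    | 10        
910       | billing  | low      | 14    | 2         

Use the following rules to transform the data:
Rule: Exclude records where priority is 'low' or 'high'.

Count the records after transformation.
6

Step 1: Count records to exclude
  - 3 (low) + 1 (high) = 4 records
Step 2: Total records: 10
Step 3: Remaining = 10 - 4 = 6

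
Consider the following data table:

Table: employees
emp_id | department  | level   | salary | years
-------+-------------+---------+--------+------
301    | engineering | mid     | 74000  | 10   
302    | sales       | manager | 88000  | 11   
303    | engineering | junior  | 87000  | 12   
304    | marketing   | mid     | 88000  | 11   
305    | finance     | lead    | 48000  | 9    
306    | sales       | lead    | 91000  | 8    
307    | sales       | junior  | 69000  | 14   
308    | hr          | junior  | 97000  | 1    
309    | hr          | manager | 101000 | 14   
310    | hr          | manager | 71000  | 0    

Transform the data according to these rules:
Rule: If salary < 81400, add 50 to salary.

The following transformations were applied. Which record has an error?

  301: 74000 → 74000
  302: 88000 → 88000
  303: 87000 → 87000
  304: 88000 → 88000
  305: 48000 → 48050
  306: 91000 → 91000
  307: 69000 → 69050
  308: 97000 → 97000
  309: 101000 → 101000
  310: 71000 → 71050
Record 301 has an error. The correct transformed value should be 74050, not 74000.

Step 1: Check each record against the rule
Step 2: Record 301 has salary = 74000
Step 3: Since 74000 < 81400, the bonus should have been applied
Step 4: Correct value = 74050, but claimed value = 74000
Conclusion: Record 301 has the error.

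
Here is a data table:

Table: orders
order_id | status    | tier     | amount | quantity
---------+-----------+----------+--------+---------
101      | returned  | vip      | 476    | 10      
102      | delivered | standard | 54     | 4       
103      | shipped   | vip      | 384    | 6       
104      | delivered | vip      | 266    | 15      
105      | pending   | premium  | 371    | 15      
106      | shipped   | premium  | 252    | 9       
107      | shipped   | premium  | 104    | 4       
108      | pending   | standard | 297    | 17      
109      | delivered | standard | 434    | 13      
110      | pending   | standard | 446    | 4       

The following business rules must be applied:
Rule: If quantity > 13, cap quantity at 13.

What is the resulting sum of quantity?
89

Step 1: 3 records have quantity > 13
Step 2: These records originally summed to 47
Step 3: After capping: 3 × 13 = 39
Step 4: Unaffected records sum: 50
Step 5: Final sum = 39 + 50 = 89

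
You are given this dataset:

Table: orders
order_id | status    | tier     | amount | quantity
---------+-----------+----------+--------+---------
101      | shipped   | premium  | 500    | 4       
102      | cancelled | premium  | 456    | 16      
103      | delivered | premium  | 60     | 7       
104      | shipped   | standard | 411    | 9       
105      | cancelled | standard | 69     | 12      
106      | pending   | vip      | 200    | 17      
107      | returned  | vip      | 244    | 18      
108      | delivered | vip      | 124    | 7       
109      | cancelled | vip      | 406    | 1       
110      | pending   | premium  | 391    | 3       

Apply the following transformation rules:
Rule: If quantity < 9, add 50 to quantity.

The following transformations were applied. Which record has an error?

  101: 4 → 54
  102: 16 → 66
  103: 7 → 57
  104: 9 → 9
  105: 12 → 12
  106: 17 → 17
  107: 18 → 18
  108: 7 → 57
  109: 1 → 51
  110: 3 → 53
Record 102 has an error. The correct transformed value should be 16, not 66.

Step 1: Check each record against the rule
Step 2: Record 102 has quantity = 16
Step 3: Since 16 >= 9, the bonus should not have been applied
Step 4: Correct value = 16, but claimed value = 66
Conclusion: Record 102 has the error.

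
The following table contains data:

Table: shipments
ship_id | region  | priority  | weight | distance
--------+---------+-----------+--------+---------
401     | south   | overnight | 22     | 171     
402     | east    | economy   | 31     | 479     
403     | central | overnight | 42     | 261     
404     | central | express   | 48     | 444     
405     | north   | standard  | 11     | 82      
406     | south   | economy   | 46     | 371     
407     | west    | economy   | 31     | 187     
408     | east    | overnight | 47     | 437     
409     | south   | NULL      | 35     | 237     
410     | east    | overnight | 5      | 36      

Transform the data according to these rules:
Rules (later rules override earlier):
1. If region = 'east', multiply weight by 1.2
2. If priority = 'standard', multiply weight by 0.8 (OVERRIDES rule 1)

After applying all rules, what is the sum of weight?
332.4

Step 1: Rule 2 takes priority for records with priority = 'standard'
  - 1 records: 11 × 0.8 = 8.8
Step 2: Rule 1 applies to remaining records with region = 'east'
  - 3 records: 83 × 1.2 = 99.6
Step 3: Other records unchanged: 224
Step 4: Final sum = 8.8 + 99.6 + 224 = 332.4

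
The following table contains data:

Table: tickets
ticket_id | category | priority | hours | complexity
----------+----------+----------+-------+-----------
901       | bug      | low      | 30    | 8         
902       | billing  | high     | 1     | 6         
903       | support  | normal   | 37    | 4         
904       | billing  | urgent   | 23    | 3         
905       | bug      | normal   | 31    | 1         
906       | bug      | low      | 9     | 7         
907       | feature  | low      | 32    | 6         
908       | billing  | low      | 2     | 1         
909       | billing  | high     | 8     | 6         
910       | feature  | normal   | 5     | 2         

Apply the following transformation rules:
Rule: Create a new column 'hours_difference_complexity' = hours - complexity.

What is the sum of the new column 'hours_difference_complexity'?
134

Step 1: For each record, compute hours - complexity
Example calculations:
  30 - 8 = 22
  1 - 6 = -5
  37 - 4 = 33
  ...
Step 2: Sum all derived values
Step 3: Total = 134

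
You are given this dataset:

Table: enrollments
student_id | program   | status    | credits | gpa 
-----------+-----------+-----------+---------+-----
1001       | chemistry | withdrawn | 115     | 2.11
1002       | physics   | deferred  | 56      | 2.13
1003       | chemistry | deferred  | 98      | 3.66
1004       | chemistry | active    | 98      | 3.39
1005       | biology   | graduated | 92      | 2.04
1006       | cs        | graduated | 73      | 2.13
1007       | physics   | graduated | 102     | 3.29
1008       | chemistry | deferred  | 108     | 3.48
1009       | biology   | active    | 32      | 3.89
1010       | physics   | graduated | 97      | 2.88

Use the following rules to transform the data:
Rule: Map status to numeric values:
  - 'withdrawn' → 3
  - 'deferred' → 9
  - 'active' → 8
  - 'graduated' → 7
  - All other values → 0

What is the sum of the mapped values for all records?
74

Step 1: Apply mapping to each record
Step 2: Count by status:
  'withdrawn': 1 records × 3 = 3
  'deferred': 3 records × 9 = 27
  'active': 2 records × 8 = 16
  'graduated': 4 records × 7 = 28
Step 3: Sum all mapped values = 74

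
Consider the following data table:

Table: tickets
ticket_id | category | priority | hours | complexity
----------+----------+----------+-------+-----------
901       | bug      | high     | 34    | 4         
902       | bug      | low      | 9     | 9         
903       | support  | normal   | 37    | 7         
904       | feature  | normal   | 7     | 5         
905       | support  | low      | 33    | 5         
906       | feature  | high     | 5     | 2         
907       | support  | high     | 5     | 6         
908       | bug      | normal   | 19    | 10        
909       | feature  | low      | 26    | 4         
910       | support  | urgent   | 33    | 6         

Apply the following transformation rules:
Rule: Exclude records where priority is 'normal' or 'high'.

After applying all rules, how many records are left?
4

Step 1: Count records to exclude
  - 3 (normal) + 3 (high) = 6 records
Step 2: Total records: 10
Step 3: Remaining = 10 - 6 = 4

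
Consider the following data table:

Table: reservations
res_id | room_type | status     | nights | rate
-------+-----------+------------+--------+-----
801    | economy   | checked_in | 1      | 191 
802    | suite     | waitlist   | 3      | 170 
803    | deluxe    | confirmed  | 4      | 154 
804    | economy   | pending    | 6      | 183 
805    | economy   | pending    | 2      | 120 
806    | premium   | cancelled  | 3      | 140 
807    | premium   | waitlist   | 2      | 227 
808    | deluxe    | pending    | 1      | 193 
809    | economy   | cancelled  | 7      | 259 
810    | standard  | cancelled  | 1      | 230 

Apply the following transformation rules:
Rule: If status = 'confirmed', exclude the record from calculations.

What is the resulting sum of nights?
26

Step 1: Identify records where status = 'confirmed'
Step 2: The excluded records sum to 4
Step 3: Original total nights = 30
Step 4: Remaining total = 30 - 4 = 26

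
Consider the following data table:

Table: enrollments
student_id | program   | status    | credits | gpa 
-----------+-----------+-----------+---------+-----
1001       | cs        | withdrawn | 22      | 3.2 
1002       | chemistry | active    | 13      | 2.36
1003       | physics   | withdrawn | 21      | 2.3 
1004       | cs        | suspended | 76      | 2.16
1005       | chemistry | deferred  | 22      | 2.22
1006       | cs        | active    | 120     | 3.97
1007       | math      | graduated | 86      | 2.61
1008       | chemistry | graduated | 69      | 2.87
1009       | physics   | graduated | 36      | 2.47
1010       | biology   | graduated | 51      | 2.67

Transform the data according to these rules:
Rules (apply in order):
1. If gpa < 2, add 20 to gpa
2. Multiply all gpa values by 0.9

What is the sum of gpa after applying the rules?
24.15

Step 1: Apply Rule 1 - Add 20 to records with gpa < 2
  - 0 records affected: 0 + (0 × 20) = 0
  - Unaffected records: 26.83
  - Sum after Rule 1: 26.83
Step 2: Apply Rule 2 - Multiply all by 0.9
  - 26.83 × 0.9 = 24.15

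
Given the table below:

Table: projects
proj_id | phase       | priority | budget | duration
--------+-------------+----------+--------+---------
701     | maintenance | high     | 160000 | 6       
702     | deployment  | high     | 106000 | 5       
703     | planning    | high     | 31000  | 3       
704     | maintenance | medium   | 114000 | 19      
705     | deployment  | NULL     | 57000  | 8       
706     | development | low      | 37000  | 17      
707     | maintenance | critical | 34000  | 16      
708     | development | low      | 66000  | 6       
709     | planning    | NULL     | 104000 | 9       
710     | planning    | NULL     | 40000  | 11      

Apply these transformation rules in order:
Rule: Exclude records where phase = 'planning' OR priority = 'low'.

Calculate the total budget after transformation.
471000

Step 1: Find records where phase = 'planning' OR priority = 'low'
Step 2: 5 records match, summing to 278000
Step 3: Original sum: 749000
Step 4: Remaining sum = 749000 - 278000 = 471000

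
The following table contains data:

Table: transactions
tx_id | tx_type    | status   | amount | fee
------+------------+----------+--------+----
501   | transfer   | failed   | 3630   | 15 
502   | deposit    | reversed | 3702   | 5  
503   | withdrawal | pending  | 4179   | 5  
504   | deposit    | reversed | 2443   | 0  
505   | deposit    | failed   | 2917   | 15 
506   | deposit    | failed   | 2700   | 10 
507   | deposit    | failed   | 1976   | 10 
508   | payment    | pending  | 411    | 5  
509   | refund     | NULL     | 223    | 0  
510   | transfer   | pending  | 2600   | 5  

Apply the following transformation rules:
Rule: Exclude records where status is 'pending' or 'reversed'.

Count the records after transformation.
5

Step 1: Count records to exclude
  - 3 (pending) + 2 (reversed) = 5 records
Step 2: Total records: 10
Step 3: Remaining = 10 - 5 = 5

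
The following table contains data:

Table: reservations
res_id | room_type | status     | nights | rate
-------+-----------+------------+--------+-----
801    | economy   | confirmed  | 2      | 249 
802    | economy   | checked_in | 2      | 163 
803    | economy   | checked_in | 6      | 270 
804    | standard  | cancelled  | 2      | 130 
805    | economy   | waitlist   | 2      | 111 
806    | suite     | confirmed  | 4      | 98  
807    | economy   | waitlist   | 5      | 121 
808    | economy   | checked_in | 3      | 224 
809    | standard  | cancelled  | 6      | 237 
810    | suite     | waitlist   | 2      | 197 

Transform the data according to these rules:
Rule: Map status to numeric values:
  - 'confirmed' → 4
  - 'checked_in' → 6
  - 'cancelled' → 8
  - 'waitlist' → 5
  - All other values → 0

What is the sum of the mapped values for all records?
57

Step 1: Apply mapping to each record
Step 2: Count by status:
  'confirmed': 2 records × 4 = 8
  'checked_in': 3 records × 6 = 18
  'cancelled': 2 records × 8 = 16
  'waitlist': 3 records × 5 = 15
Step 3: Sum all mapped values = 57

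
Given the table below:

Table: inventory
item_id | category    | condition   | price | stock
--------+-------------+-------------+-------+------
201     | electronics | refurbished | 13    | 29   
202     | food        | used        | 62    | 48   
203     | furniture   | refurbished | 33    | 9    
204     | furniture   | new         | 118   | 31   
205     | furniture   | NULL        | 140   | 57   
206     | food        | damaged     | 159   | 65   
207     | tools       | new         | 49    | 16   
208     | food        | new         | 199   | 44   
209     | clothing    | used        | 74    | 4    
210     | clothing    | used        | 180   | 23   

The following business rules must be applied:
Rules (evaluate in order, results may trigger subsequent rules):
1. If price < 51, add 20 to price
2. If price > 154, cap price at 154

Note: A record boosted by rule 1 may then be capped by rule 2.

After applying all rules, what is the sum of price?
1011

Step 1: Apply rule 1 to records with price < 51
  - 3 records get bonus of 20
  - Of these, 0 records then exceed 154 and get capped
Step 2: Apply rule 2 to records with price > 154
  - 3 records (original) are capped
Step 3: Calculate final sum = 1011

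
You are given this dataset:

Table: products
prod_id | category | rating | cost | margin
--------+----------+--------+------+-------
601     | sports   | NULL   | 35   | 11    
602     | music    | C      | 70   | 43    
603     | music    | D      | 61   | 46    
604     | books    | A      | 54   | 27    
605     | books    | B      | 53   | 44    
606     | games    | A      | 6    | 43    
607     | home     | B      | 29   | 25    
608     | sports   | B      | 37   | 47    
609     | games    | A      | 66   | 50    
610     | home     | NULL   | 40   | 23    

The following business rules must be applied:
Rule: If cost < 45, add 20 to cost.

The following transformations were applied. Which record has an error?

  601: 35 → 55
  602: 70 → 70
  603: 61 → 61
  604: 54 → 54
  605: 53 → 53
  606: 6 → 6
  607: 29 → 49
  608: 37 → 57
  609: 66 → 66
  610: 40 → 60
Record 606 has an error. The correct transformed value should be 26, not 6.

Step 1: Check each record against the rule
Step 2: Record 606 has cost = 6
Step 3: Since 6 < 45, the bonus should have been applied
Step 4: Correct value = 26, but claimed value = 6
Conclusion: Record 606 has the error.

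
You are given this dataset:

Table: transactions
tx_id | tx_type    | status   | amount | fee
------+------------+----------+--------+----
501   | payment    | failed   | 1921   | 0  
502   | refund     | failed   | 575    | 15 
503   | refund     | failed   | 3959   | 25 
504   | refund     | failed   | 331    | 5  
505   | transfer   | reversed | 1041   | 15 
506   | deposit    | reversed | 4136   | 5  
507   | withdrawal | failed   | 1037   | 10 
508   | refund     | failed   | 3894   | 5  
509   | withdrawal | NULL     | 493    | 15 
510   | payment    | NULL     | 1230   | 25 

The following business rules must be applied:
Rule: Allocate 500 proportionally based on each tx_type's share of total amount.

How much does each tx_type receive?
deposit: 111.08, payment: 84.63, refund: 235.24, transfer: 27.96, withdrawal: 41.09

Step 1: Calculate total amount = 18617
Step 2: Calculate each tx_type's proportion:
  deposit: 4136/18617 = 22.22% → 111.08
  payment: 3151/18617 = 16.93% → 84.63
  refund: 8759/18617 = 47.05% → 235.24
  transfer: 1041/18617 = 5.59% → 27.96
  withdrawal: 1530/18617 = 8.22% → 41.09
Step 3: Verify: sum of allocations ≈ 500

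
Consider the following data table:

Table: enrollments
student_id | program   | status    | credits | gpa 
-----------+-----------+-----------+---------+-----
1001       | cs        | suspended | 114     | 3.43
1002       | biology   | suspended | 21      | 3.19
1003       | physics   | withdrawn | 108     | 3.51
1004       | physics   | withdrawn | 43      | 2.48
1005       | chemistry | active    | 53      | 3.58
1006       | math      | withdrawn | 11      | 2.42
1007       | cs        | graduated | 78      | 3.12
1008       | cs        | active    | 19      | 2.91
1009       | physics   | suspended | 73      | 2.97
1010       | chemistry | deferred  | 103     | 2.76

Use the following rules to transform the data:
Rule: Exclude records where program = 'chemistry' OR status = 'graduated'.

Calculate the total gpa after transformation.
20.91

Step 1: Find records where program = 'chemistry' OR status = 'graduated'
Step 2: 3 records match, summing to 9.46
Step 3: Original sum: 30.37
Step 4: Remaining sum = 30.37 - 9.46 = 20.91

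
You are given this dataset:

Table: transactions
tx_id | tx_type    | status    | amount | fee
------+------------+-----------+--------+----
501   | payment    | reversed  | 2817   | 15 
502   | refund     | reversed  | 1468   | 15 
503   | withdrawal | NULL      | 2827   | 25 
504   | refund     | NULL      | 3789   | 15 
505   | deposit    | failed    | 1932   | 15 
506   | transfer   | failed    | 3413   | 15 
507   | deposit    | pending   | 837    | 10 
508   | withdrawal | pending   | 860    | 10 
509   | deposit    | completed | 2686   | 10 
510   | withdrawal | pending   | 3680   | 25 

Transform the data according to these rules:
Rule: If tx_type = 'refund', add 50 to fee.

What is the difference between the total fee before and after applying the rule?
100

Step 1: Original sum of fee = 155
Step 2: 2 records have tx_type = 'refund'
Step 3: Each affected record changes by 50
Step 4: Total change = 2 × 50 = 100
Step 5: New sum = 155 + 100 = 255
Step 6: Difference = |255 - 155| = 100
        (Sum increased by 100)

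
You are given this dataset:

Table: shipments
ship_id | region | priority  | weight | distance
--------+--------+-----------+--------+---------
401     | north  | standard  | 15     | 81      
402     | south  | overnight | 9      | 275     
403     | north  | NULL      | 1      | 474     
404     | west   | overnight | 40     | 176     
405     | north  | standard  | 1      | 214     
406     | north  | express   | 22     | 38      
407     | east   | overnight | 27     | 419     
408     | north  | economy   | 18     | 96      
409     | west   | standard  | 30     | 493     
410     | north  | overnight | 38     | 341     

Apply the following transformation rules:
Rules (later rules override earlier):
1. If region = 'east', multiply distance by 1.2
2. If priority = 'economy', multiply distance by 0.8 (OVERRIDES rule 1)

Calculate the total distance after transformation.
2671.6

Step 1: Rule 2 takes priority for records with priority = 'economy'
  - 1 records: 96 × 0.8 = 76.8
Step 2: Rule 1 applies to remaining records with region = 'east'
  - 1 records: 419 × 1.2 = 502.8
Step 3: Other records unchanged: 2092
Step 4: Final sum = 76.8 + 502.8 + 2092 = 2671.6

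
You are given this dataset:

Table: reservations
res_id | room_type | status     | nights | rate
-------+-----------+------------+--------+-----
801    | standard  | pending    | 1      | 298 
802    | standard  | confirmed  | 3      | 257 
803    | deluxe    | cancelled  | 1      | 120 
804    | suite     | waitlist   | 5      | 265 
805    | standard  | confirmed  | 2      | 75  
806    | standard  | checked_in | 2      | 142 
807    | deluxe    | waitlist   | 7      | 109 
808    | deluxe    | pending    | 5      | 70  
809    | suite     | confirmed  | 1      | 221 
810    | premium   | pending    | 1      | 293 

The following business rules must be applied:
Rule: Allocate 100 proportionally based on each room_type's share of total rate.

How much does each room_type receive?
deluxe: 16.16, premium: 15.84, standard: 41.73, suite: 26.27

Step 1: Calculate total rate = 1850
Step 2: Calculate each room_type's proportion:
  deluxe: 299/1850 = 16.16% → 16.16
  premium: 293/1850 = 15.84% → 15.84
  standard: 772/1850 = 41.73% → 41.73
  suite: 486/1850 = 26.27% → 26.27
Step 3: Verify: sum of allocations ≈ 100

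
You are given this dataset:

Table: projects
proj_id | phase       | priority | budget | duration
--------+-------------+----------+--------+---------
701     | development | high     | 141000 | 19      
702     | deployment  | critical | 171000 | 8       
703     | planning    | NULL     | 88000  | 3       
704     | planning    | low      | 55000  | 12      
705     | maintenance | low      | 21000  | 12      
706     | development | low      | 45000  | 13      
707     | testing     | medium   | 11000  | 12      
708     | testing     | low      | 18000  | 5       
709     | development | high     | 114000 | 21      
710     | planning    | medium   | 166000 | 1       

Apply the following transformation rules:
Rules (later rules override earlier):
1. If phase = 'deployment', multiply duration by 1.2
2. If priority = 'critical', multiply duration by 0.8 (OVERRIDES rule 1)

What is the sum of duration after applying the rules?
104.4

Step 1: Rule 2 takes priority for records with priority = 'critical'
  - 1 records: 8 × 0.8 = 6.4
Step 2: Rule 1 applies to remaining records with phase = 'deployment'
  - 0 records: 0 × 1.2 = 0.0
Step 3: Other records unchanged: 98
Step 4: Final sum = 6.4 + 0.0 + 98 = 104.4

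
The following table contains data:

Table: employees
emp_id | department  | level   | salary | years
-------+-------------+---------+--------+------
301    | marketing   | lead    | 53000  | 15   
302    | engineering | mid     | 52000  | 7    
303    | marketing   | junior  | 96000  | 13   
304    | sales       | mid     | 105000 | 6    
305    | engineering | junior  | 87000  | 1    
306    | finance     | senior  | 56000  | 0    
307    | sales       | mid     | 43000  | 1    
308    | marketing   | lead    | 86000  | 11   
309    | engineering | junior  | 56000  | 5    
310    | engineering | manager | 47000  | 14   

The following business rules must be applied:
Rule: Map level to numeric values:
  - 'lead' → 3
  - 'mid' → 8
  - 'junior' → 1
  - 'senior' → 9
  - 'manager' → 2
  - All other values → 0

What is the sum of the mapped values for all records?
44

Step 1: Apply mapping to each record
Step 2: Count by status:
  'lead': 2 records × 3 = 6
  'mid': 3 records × 8 = 24
  'junior': 3 records × 1 = 3
  'senior': 1 records × 9 = 9
  'manager': 1 records × 2 = 2
Step 3: Sum all mapped values = 44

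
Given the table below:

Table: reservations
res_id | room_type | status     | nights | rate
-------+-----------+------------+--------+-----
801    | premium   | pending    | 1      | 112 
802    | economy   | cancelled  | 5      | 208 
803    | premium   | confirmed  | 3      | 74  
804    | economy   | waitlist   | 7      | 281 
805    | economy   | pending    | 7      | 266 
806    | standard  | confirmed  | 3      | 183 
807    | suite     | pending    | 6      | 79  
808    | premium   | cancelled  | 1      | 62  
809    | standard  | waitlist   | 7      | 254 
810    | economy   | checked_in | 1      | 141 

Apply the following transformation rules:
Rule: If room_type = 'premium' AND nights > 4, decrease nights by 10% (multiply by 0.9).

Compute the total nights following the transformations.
41

Step 1: Find records where room_type = 'premium' AND nights > 4
Step 2: 0 records match, summing to 0
Step 3: After multiplier: 0 × 0.9 = 0.0
Step 4: Unaffected records sum: 41
Step 5: Final sum = 0.0 + 41 = 41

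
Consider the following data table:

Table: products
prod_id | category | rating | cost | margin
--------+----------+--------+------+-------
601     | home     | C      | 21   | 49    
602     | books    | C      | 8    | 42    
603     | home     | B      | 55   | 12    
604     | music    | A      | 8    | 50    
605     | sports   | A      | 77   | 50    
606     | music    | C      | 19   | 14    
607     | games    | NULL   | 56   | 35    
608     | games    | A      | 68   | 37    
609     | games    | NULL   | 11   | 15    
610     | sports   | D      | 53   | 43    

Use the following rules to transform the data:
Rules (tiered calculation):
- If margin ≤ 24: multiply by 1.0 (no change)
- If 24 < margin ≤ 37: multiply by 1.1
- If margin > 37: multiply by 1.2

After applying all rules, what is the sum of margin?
401.0

Step 1: Tier 1 (margin ≤ 24): 3 records, sum = 41 × 1.0 = 41.0
Step 2: Tier 2 (24 < margin ≤ 37): 2 records, sum = 72 × 1.1 = 79.2
Step 3: Tier 3 (margin > 37): 5 records, sum = 234 × 1.2 = 280.8
Step 4: Final sum = 41.0 + 79.2 + 280.8 = 401.0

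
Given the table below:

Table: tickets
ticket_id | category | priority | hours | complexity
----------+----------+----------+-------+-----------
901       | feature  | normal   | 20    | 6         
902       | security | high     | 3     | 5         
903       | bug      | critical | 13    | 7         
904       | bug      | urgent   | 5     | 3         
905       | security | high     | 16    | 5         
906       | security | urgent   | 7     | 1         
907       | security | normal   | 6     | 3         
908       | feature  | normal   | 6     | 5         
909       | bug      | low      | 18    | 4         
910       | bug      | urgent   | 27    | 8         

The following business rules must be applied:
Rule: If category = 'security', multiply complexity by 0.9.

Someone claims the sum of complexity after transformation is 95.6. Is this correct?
No, the correct result is 45.6.

Step 1: Calculate the correct sum after transformation
Step 2: Apply multiplier 0.9 to records where category = 'security'
Step 3: Correct result = 45.6
Step 4: Claimed result = 95.6
Step 5: 45.6 ≠ 95.6
Conclusion: The claimed result is incorrect. The correct answer is 45.6.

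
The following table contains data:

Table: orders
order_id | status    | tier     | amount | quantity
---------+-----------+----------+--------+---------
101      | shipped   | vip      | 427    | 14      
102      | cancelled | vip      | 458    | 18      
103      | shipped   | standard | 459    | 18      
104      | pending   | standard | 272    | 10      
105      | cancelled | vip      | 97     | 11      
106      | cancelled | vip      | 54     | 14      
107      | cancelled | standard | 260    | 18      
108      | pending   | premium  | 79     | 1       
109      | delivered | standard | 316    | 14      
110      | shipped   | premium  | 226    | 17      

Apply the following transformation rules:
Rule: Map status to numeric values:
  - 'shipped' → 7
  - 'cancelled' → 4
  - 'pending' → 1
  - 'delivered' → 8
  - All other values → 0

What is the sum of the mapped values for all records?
47

Step 1: Apply mapping to each record
Step 2: Count by status:
  'shipped': 3 records × 7 = 21
  'cancelled': 4 records × 4 = 16
  'pending': 2 records × 1 = 2
  'delivered': 1 records × 8 = 8
Step 3: Sum all mapped values = 47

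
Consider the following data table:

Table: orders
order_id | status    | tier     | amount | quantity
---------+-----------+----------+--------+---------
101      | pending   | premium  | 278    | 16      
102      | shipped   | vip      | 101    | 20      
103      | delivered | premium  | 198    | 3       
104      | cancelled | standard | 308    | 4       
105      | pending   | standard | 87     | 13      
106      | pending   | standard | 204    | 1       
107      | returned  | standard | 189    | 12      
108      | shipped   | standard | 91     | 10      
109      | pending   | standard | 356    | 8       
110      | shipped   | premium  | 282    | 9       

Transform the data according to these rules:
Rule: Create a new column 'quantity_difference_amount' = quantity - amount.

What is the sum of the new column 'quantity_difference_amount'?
-1998

Step 1: For each record, compute quantity - amount
Example calculations:
  16 - 278 = -262
  20 - 101 = -81
  3 - 198 = -195
  ...
Step 2: Sum all derived values
Step 3: Total = -1998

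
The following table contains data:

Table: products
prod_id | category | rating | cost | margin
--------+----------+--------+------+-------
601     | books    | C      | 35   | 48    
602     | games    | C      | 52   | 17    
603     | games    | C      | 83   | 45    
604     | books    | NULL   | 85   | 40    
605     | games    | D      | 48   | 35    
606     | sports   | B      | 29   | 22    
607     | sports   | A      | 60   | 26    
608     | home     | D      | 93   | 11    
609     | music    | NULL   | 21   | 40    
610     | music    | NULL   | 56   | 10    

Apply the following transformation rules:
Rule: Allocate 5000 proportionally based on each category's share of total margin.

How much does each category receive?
books: 1496.6, games: 1649.66, home: 187.07, music: 850.34, sports: 816.33

Step 1: Calculate total margin = 294
Step 2: Calculate each category's proportion:
  books: 88/294 = 29.93% → 1496.6
  games: 97/294 = 32.99% → 1649.66
  home: 11/294 = 3.74% → 187.07
  music: 50/294 = 17.01% → 850.34
  sports: 48/294 = 16.33% → 816.33
Step 3: Verify: sum of allocations ≈ 5000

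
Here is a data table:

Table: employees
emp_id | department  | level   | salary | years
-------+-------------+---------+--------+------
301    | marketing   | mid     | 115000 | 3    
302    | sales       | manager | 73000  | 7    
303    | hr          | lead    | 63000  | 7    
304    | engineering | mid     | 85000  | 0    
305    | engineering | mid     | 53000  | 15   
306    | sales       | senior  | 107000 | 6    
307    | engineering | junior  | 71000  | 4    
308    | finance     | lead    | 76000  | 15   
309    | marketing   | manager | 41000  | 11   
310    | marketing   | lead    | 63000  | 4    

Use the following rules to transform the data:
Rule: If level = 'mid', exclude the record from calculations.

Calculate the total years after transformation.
54

Step 1: Identify records where level = 'mid'
Step 2: The excluded records sum to 18
Step 3: Original total years = 72
Step 4: Remaining total = 72 - 18 = 54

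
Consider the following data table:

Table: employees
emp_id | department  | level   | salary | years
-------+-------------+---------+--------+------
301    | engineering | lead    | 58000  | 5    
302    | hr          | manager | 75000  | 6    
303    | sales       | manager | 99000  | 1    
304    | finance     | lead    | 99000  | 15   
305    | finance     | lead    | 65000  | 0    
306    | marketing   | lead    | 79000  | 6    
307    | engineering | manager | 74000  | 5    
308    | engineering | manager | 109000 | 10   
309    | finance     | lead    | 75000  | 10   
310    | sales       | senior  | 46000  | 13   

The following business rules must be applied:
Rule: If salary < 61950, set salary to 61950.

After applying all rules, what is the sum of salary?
798900

Step 1: 2 records have salary < 61950
Step 2: These records originally summed to 104000
Step 3: After setting to minimum: 2 × 61950 = 123900
Step 4: Unaffected records sum: 675000
Step 5: Final sum = 123900 + 675000 = 798900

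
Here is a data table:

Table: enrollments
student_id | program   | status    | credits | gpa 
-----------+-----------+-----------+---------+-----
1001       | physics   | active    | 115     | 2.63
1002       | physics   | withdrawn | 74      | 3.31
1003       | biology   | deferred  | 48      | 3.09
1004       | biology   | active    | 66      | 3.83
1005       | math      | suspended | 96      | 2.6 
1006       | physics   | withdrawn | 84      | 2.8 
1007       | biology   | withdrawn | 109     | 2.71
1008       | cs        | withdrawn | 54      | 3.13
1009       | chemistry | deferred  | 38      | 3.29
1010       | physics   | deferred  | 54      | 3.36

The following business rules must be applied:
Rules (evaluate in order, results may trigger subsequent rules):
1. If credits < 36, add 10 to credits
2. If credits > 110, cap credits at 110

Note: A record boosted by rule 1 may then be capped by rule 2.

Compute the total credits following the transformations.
733

Step 1: Apply rule 1 to records with credits < 36
  - 0 records get bonus of 10
  - Of these, 0 records then exceed 110 and get capped
Step 2: Apply rule 2 to records with credits > 110
  - 1 records (original) are capped
Step 3: Calculate final sum = 733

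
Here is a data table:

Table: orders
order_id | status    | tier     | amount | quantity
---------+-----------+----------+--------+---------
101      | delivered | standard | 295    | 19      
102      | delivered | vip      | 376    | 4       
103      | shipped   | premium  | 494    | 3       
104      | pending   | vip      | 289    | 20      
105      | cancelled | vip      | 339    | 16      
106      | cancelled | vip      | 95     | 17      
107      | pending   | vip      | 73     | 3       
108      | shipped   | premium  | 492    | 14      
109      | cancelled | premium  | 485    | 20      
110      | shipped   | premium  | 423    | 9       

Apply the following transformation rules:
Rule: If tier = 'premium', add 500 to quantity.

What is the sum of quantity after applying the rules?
2125

Step 1: Count records where tier = 'premium': 4
Step 2: Total bonus added: 4 × 500 = 2000
Step 3: Original sum of quantity: 125
Step 4: Final sum = 125 + 2000 = 2125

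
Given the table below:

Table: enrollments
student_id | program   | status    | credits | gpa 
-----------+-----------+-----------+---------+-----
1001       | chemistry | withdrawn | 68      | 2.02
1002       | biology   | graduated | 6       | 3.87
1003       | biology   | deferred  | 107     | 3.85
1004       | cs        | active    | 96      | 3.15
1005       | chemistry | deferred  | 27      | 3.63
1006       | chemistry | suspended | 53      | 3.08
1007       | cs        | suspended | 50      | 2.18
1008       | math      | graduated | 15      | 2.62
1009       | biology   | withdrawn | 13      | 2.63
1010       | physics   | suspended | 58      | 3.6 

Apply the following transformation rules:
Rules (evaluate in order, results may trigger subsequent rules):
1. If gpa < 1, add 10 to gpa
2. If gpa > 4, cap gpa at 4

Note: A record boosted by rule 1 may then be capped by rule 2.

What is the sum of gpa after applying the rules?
30.63

Step 1: Apply rule 1 to records with gpa < 1
  - 0 records get bonus of 10
  - Of these, 0 records then exceed 4 and get capped
Step 2: Apply rule 2 to records with gpa > 4
  - 0 records (original) are capped
Step 3: Calculate final sum = 30.63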